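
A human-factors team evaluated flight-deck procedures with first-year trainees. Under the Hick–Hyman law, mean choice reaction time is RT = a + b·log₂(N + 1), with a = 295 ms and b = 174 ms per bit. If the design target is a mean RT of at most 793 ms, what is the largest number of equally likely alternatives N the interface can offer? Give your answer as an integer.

Set 295 + 174·log₂(N + 1) ≤ 793.
log₂(N + 1) ≤ (793 − 295) / 174 = 2.8621.
N + 1 ≤ 2^2.8621 = 7.2707.
N ≤ 6.2707, so the largest integer N is 6.

6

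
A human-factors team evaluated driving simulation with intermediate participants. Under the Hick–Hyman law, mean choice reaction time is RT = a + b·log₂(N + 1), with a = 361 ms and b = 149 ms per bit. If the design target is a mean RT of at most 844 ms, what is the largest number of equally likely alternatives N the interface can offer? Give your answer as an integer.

Set 361 + 149·log₂(N + 1) ≤ 844.
log₂(N + 1) ≤ (844 − 361) / 149 = 3.2416.
N + 1 ≤ 2^3.2416 = 9.4584.
N ≤ 8.4584, so the largest integer N is 8.

8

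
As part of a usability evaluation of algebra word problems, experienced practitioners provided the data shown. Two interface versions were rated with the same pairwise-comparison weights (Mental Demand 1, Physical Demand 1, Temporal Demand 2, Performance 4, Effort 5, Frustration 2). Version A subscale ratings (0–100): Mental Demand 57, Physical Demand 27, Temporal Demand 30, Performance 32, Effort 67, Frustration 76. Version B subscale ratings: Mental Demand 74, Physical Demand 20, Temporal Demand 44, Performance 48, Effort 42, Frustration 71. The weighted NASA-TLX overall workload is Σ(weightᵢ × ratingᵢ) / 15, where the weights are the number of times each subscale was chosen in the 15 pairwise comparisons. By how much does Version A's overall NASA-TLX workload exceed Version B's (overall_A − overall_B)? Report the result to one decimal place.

Version A weighted sum = 1·57 + 1·27 + 2·30 + 4·32 + 5·67 + 2·76 = 57 + 27 + 60 + 128 + 335 + 152 = 759; overall_A = 759/15 = 50.6000.
Version B weighted sum = 1·74 + 1·20 + 2·44 + 4·48 + 5·42 + 2·71 = 74 + 20 + 88 + 192 + 210 + 142 = 726; overall_B = 726/15 = 48.4000.
Difference = 50.6000 − 48.4000 = 2.2000 ≈ 2.2.

2.2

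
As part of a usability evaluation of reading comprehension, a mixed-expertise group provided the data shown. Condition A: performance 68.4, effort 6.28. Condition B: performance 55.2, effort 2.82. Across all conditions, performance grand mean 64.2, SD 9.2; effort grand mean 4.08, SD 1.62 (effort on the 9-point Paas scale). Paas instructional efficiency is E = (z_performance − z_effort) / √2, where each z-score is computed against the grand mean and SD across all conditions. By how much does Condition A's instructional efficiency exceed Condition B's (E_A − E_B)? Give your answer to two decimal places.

Condition A: z_P = (68.4 − 64.2)/9.2 = 0.4565; z_E = (6.28 − 4.08)/1.62 = 1.3580; E_A = (0.4565 − 1.3580)/√2 = -0.6375.
Condition B: z_P = (55.2 − 64.2)/9.2 = -0.9783; z_E = (2.82 − 4.08)/1.62 = -0.7778; E_B = (-0.9783 − (-0.7778))/√2 = -0.1418.
E_A − E_B = -0.6375 − (-0.1418) = -0.4957 ≈ -0.50.

-0.50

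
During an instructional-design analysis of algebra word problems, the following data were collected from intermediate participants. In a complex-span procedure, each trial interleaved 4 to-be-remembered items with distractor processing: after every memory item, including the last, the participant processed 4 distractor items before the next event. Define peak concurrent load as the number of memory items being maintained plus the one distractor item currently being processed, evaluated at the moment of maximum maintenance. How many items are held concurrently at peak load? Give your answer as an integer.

Maintenance is greatest during the distractor(s) after memory item 4: all 4 memory items are being held.
One distractor item is concurrently being processed.
Peak concurrent load = 4 + 1 = 5 items.

5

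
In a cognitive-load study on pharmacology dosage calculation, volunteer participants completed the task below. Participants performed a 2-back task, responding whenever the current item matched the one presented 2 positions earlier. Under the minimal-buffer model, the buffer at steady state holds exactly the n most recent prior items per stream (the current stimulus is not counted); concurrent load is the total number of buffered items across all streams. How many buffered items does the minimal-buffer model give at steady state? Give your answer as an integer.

2

The buffer holds the 2 most recent prior items.
Steady-state concurrent load = 2 items.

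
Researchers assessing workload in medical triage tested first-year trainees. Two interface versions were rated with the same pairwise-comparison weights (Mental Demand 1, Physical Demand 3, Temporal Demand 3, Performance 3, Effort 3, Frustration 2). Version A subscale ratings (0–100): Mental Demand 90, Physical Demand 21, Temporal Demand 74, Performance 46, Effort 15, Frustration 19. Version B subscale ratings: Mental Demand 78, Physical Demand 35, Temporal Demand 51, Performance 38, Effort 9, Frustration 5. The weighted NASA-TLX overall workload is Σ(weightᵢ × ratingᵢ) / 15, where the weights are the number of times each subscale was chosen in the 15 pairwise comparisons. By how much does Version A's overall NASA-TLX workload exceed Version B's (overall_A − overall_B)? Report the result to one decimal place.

Version A weighted sum = 1·90 + 3·21 + 3·74 + 3·46 + 3·15 + 2·19 = 90 + 63 + 222 + 138 + 45 + 38 = 596; overall_A = 596/15 = 39.7333.
Version B weighted sum = 1·78 + 3·35 + 3·51 + 3·38 + 3·9 + 2·5 = 78 + 105 + 153 + 114 + 27 + 10 = 487; overall_B = 487/15 = 32.4667.
Difference = 39.7333 − 32.4667 = 7.2666 ≈ 7.3.

7.3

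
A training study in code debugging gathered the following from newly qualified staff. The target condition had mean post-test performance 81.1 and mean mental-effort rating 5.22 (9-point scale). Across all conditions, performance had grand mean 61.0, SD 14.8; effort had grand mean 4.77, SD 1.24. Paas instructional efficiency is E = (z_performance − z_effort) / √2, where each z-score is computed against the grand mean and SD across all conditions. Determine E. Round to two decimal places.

z_performance = (81.1 − 61.0) / 14.8 = 20.1000 / 14.8 = 1.3581.
z_effort = (5.22 − 4.77) / 1.24 = 0.4500 / 1.24 = 0.3629.
z_P − z_E = 1.3581 − 0.3629 = 0.9952.
E = 0.9952 / √2 = 0.9952 / 1.41421 = 0.7037 ≈ 0.70.

0.70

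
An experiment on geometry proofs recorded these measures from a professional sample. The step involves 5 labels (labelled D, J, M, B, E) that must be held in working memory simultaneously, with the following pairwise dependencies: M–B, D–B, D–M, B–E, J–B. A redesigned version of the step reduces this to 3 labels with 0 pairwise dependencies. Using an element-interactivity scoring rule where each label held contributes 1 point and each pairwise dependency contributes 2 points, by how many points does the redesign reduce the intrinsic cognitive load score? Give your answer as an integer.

12

Original: 5 × 1 + 5 × 2 = 5 + 10 = 15.
Redesigned: 3 × 1 + 0 × 2 = 3 + 0 = 3.
Reduction = 15 − 3 = 12.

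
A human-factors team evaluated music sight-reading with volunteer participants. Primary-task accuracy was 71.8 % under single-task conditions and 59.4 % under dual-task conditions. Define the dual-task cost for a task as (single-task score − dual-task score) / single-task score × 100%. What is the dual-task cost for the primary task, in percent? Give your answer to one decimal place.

Cost = (71.8 − 59.4) / 71.8 × 100%
     = 12.4000 / 71.8 × 100% = 17.2702%.
≈ 17.3%.

17.3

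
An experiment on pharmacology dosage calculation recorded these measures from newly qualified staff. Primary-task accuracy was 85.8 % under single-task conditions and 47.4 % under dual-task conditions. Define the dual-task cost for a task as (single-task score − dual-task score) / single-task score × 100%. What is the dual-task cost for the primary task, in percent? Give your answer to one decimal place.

Cost = (85.8 − 47.4) / 85.8 × 100%
     = 38.4000 / 85.8 × 100% = 44.7552%.
≈ 44.8%.

44.8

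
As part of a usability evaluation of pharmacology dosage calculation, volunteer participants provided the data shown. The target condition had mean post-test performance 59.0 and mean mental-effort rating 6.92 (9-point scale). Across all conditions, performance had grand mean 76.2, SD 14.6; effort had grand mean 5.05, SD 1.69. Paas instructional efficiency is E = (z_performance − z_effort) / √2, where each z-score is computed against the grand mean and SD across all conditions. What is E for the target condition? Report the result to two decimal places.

-1.62

z_performance = (59.0 − 76.2) / 14.6 = -17.2000 / 14.6 = -1.1781.
z_effort = (6.92 − 5.05) / 1.69 = 1.8700 / 1.69 = 1.1065.
z_P − z_E = -1.1781 − 1.1065 = -2.2846.
E = -2.2846 / √2 = -2.2846 / 1.41421 = -1.6155 ≈ -1.62.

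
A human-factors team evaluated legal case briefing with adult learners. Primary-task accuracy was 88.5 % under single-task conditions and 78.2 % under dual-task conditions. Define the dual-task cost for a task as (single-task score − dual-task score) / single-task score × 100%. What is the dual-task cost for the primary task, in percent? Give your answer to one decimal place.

11.6

Cost = (88.5 − 78.2) / 88.5 × 100%
     = 10.3000 / 88.5 × 100% = 11.6384%.
≈ 11.6%.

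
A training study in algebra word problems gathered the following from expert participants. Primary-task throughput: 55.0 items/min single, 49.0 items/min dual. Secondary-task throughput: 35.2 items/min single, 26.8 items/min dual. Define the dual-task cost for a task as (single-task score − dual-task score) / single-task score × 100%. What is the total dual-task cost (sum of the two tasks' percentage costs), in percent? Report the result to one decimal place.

Primary cost = (55.0 − 49.0) / 55.0 × 100% = 10.9091%.
Secondary cost = (35.2 − 26.8) / 35.2 × 100% = 23.8636%.
Total = 10.9091% + 23.8636% = 34.7727% ≈ 34.8%.

34.8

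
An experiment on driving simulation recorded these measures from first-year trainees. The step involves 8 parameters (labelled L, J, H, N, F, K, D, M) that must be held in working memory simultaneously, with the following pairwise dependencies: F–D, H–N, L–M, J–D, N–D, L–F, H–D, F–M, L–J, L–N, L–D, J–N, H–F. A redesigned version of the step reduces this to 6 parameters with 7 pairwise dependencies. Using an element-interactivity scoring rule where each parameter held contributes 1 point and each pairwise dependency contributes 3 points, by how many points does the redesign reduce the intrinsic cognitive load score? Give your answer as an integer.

20

Original: 8 × 1 + 13 × 3 = 8 + 39 = 47.
Redesigned: 6 × 1 + 7 × 3 = 6 + 21 = 27.
Reduction = 47 − 27 = 20.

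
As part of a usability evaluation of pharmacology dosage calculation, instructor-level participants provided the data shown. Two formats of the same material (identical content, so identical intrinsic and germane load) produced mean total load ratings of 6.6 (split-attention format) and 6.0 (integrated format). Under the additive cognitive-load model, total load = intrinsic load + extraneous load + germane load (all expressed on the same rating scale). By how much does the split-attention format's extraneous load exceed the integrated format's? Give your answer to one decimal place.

0.6

Intrinsic and germane load are equal across formats, so the difference in total load equals the difference in extraneous load.
Extraneous-load difference = 6.6 − 6.0 = 0.6.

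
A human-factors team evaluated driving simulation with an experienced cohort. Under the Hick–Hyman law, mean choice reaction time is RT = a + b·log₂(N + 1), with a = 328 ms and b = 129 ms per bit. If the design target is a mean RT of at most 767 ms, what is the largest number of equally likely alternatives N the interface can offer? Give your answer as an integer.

9

Set 328 + 129·log₂(N + 1) ≤ 767.
log₂(N + 1) ≤ (767 − 328) / 129 = 3.4031.
N + 1 ≤ 2^3.4031 = 10.5788.
N ≤ 9.5788, so the largest integer N is 9.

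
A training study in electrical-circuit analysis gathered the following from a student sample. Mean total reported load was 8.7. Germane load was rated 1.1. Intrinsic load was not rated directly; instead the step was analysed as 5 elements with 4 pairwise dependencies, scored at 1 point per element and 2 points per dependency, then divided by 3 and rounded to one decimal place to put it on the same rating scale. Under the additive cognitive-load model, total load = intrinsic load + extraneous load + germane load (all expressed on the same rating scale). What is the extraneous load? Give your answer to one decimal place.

3.3

Intrinsic (element-interactivity): (5 × 1 + 4 × 2) / 3 = 13 / 3 = 4.3333 → 4.3.
extraneous load = total − intrinsic − germane
             = 8.7 − 4.3 − 1.1 = 3.3.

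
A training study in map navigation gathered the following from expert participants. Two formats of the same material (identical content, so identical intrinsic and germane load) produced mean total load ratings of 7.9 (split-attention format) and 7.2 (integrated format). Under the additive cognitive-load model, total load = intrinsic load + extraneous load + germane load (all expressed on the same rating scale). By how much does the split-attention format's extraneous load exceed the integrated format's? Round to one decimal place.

Intrinsic and germane load are equal across formats, so the difference in total load equals the difference in extraneous load.
Extraneous-load difference = 7.9 − 7.2 = 0.7.

0.7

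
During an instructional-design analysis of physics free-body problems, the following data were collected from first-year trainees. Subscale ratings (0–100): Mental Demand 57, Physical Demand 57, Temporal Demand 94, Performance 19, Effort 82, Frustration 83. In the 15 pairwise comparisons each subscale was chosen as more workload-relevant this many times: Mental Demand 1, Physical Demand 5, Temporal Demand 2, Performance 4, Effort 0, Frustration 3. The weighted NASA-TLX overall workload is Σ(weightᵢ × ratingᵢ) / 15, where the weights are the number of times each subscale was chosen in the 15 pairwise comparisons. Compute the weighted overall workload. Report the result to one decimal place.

The tallies are the weights (they sum to 15).
Weighted sum = 1·57 + 5·57 + 2·94 + 4·19 + 0·82 + 3·83
            = 57 + 285 + 188 + 76 + 0 + 249 = 855.
Overall workload = 855 / 15 = 57.0000 ≈ 57.0.

57.0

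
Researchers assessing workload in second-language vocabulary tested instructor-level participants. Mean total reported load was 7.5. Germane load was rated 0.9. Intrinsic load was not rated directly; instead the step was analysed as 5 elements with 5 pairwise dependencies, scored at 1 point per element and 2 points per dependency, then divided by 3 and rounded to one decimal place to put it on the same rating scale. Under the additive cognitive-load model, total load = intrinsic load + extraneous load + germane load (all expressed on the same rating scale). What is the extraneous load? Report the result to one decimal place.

1.6

Intrinsic (element-interactivity): (5 × 1 + 5 × 2) / 3 = 15 / 3 = 5.0000 → 5.0.
extraneous load = total − intrinsic − germane
             = 7.5 − 5.0 − 0.9 = 1.6.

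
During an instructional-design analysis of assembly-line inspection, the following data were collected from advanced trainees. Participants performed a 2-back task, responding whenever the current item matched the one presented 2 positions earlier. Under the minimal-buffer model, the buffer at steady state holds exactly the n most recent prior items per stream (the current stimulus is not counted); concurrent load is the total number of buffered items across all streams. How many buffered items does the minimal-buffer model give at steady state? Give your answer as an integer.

The buffer holds the 2 most recent prior items.
Steady-state concurrent load = 2 items.

2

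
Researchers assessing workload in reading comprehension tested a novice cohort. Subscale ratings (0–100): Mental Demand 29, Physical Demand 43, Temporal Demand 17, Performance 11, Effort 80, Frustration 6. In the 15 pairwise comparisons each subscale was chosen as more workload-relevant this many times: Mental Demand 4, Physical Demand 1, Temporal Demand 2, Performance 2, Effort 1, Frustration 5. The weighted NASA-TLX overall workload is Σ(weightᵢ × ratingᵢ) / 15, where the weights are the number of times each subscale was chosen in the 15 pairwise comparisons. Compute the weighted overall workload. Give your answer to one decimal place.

21.7

The tallies are the weights (they sum to 15).
Weighted sum = 4·29 + 1·43 + 2·17 + 2·11 + 1·80 + 5·6
            = 116 + 43 + 34 + 22 + 80 + 30 = 325.
Overall workload = 325 / 15 = 21.6667 ≈ 21.7.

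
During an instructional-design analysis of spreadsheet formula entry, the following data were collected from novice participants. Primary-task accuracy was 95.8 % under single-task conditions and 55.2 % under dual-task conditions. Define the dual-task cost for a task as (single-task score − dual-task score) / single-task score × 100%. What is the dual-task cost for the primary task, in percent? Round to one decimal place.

Cost = (95.8 − 55.2) / 95.8 × 100%
     = 40.6000 / 95.8 × 100% = 42.3800%.
≈ 42.4%.

42.4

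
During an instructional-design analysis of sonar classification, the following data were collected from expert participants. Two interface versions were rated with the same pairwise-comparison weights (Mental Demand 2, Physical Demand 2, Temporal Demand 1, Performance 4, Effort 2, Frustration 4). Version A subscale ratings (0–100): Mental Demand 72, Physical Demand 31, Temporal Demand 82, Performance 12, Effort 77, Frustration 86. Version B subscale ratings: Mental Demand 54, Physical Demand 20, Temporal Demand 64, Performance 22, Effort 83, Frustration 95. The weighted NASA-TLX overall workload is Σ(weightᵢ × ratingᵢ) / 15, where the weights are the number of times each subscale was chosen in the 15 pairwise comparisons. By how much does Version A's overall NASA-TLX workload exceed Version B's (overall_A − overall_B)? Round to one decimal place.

Version A weighted sum = 2·72 + 2·31 + 1·82 + 4·12 + 2·77 + 4·86 = 144 + 62 + 82 + 48 + 154 + 344 = 834; overall_A = 834/15 = 55.6000.
Version B weighted sum = 2·54 + 2·20 + 1·64 + 4·22 + 2·83 + 4·95 = 108 + 40 + 64 + 88 + 166 + 380 = 846; overall_B = 846/15 = 56.4000.
Difference = 55.6000 − 56.4000 = -0.8000 ≈ -0.8.

-0.8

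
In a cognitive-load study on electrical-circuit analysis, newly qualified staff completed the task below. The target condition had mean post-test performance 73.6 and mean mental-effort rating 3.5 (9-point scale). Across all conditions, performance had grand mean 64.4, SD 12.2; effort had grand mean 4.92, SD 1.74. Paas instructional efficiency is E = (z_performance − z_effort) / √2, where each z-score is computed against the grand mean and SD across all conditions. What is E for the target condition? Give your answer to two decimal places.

z_performance = (73.6 − 64.4) / 12.2 = 9.2000 / 12.2 = 0.7541.
z_effort = (3.5 − 4.92) / 1.74 = -1.4200 / 1.74 = -0.8161.
z_P − z_E = 0.7541 − (-0.8161) = 1.5702.
E = 1.5702 / √2 = 1.5702 / 1.41421 = 1.1103 ≈ 1.11.

1.11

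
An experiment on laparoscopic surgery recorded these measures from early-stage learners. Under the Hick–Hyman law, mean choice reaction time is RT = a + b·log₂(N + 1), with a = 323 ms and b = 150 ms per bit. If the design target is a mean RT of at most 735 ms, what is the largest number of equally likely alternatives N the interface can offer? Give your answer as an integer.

Set 323 + 150·log₂(N + 1) ≤ 735.
log₂(N + 1) ≤ (735 − 323) / 150 = 2.7467.
N + 1 ≤ 2^2.7467 = 6.7118.
N ≤ 5.7118, so the largest integer N is 5.

5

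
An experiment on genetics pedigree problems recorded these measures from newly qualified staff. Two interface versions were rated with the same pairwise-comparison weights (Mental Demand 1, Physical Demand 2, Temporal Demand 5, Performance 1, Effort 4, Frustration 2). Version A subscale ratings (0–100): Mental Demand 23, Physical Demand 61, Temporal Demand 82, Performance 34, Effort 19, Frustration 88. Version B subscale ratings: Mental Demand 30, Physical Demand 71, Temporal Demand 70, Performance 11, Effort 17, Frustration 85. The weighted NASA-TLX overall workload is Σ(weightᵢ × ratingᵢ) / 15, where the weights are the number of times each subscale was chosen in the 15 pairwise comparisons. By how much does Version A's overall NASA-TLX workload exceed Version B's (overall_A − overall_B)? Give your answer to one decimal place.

Version A weighted sum = 1·23 + 2·61 + 5·82 + 1·34 + 4·19 + 2·88 = 23 + 122 + 410 + 34 + 76 + 176 = 841; overall_A = 841/15 = 56.0667.
Version B weighted sum = 1·30 + 2·71 + 5·70 + 1·11 + 4·17 + 2·85 = 30 + 142 + 350 + 11 + 68 + 170 = 771; overall_B = 771/15 = 51.4000.
Difference = 56.0667 − 51.4000 = 4.6667 ≈ 4.7.

4.7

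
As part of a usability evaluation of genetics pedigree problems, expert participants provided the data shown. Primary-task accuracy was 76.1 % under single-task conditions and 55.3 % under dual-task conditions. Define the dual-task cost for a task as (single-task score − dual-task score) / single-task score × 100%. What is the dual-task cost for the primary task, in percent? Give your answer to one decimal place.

27.3

Cost = (76.1 − 55.3) / 76.1 × 100%
     = 20.8000 / 76.1 × 100% = 27.3325%.
≈ 27.3%.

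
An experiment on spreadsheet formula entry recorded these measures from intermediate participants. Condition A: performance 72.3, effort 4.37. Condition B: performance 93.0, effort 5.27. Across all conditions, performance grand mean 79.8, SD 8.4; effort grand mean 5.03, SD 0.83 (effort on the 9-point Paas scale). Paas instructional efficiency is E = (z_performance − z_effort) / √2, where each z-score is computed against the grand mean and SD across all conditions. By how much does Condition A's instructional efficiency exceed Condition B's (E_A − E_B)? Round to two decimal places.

Condition A: z_P = (72.3 − 79.8)/8.4 = -0.8929; z_E = (4.37 − 5.03)/0.83 = -0.7952; E_A = (-0.8929 − (-0.7952))/√2 = -0.0691.
Condition B: z_P = (93.0 − 79.8)/8.4 = 1.5714; z_E = (5.27 − 5.03)/0.83 = 0.2892; E_B = (1.5714 − 0.2892)/√2 = 0.9067.
E_A − E_B = -0.0691 − 0.9067 = -0.9758 ≈ -0.98.

-0.98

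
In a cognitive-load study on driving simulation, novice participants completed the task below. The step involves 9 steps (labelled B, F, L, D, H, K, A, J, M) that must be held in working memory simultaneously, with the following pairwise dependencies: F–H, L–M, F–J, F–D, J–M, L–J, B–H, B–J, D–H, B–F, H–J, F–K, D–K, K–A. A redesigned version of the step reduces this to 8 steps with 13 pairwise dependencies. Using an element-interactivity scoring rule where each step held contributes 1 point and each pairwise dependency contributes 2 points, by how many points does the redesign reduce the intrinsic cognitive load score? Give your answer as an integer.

3

Original: 9 × 1 + 14 × 2 = 9 + 28 = 37.
Redesigned: 8 × 1 + 13 × 2 = 8 + 26 = 34.
Reduction = 37 − 34 = 3.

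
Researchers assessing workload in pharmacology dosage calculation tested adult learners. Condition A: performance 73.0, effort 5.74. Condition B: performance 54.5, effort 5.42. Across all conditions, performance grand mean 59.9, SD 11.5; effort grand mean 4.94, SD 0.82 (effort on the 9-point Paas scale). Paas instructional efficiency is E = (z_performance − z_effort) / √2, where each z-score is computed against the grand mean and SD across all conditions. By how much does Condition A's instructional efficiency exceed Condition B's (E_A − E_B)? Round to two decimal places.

0.86

Condition A: z_P = (73.0 − 59.9)/11.5 = 1.1391; z_E = (5.74 − 4.94)/0.82 = 0.9756; E_A = (1.1391 − 0.9756)/√2 = 0.1156.
Condition B: z_P = (54.5 − 59.9)/11.5 = -0.4696; z_E = (5.42 − 4.94)/0.82 = 0.5854; E_B = (-0.4696 − 0.5854)/√2 = -0.7460.
E_A − E_B = 0.1156 − (-0.7460) = 0.8616 ≈ 0.86.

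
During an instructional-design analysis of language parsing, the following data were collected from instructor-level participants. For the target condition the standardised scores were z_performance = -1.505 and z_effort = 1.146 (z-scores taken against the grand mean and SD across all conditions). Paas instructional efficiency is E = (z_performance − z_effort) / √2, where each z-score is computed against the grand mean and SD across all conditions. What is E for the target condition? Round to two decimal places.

-1.87

z_P − z_E = -1.505 − 1.146 = -2.6510.
E = -2.6510 / √2 = -2.6510 / 1.41421 = -1.8745 ≈ -1.87.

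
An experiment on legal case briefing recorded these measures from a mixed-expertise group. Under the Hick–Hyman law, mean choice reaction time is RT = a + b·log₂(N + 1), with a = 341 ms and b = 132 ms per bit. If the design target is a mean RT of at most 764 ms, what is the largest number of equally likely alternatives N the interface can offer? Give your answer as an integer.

Set 341 + 132·log₂(N + 1) ≤ 764.
log₂(N + 1) ≤ (764 − 341) / 132 = 3.2045.
N + 1 ≤ 2^3.2045 = 9.2183.
N ≤ 8.2183, so the largest integer N is 8.

8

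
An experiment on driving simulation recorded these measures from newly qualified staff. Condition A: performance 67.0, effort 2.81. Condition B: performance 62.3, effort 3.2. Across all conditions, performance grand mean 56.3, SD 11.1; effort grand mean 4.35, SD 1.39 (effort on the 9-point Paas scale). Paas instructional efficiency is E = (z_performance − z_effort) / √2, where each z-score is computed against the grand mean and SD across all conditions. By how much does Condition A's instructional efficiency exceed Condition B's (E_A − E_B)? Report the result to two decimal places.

Condition A: z_P = (67.0 − 56.3)/11.1 = 0.9640; z_E = (2.81 − 4.35)/1.39 = -1.1079; E_A = (0.9640 − (-1.1079))/√2 = 1.4651.
Condition B: z_P = (62.3 − 56.3)/11.1 = 0.5405; z_E = (3.2 − 4.35)/1.39 = -0.8273; E_B = (0.5405 − (-0.8273))/√2 = 0.9672.
E_A − E_B = 1.4651 − 0.9672 = 0.4979 ≈ 0.50.

0.50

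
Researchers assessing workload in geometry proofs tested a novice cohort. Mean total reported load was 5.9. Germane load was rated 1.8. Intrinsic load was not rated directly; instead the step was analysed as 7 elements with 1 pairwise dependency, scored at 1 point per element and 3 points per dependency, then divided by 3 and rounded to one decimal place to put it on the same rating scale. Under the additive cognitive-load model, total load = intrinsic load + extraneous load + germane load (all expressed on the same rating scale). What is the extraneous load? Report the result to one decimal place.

0.8

Intrinsic (element-interactivity): (7 × 1 + 1 × 3) / 3 = 10 / 3 = 3.3333 → 3.3.
extraneous load = total − intrinsic − germane
             = 5.9 − 3.3 − 1.8 = 0.8.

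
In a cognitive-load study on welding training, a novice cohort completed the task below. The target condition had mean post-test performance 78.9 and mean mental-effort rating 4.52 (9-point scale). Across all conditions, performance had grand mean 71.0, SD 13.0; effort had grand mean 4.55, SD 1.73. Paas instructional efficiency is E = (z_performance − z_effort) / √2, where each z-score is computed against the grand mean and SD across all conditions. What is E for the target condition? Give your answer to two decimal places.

0.44

z_performance = (78.9 − 71.0) / 13.0 = 7.9000 / 13.0 = 0.6077.
z_effort = (4.52 − 4.55) / 1.73 = -0.0300 / 1.73 = -0.0173.
z_P − z_E = 0.6077 − (-0.0173) = 0.6250.
E = 0.6250 / √2 = 0.6250 / 1.41421 = 0.4419 ≈ 0.44.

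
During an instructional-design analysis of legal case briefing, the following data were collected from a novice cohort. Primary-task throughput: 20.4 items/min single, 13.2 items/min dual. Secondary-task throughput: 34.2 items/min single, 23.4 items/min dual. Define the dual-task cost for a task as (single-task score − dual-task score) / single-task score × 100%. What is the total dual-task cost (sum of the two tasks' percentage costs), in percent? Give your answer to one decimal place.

Primary cost = (20.4 − 13.2) / 20.4 × 100% = 35.2941%.
Secondary cost = (34.2 − 23.4) / 34.2 × 100% = 31.5789%.
Total = 35.2941% + 31.5789% = 66.8730% ≈ 66.9%.

66.9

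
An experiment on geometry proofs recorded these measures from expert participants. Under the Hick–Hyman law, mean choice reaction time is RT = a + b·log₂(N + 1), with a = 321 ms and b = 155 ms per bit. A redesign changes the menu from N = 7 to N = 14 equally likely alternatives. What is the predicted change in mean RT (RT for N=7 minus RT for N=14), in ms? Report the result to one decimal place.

-140.6

RT(7) = 321 + 155·log₂(8) = 321 + 155·3.0000 = 786.0000 ms.
RT(14) = 321 + 155·log₂(15) = 321 + 155·3.9069 = 926.5695 ms.
Difference = 786.0000 − 926.5695 = -140.5695 ≈ -140.6 ms.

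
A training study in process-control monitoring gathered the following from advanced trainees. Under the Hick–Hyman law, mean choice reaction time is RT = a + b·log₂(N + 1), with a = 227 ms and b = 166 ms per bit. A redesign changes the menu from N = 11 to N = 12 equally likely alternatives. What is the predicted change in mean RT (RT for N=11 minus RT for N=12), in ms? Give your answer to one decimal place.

RT(11) = 227 + 166·log₂(12) = 227 + 166·3.5850 = 822.1100 ms.
RT(12) = 227 + 166·log₂(13) = 227 + 166·3.7004 = 841.2664 ms.
Difference = 822.1100 − 841.2664 = -19.1564 ≈ -19.2 ms.

-19.2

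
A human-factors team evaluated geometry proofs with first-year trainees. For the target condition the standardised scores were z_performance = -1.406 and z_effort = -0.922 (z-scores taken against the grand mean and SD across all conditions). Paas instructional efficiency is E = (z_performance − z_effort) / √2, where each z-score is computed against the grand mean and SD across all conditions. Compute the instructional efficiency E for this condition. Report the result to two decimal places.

z_P − z_E = -1.406 − (-0.922) = -0.4840.
E = -0.4840 / √2 = -0.4840 / 1.41421 = -0.3422 ≈ -0.34.

-0.34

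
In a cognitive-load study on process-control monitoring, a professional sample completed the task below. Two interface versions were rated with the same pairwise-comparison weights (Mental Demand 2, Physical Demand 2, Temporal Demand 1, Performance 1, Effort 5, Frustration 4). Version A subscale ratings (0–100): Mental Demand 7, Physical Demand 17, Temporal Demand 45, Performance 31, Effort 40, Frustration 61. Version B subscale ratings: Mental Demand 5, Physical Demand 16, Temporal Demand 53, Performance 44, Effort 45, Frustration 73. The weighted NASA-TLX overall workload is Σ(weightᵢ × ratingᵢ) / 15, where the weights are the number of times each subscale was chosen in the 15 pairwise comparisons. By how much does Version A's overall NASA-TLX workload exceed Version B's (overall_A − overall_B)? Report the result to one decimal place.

Version A weighted sum = 2·7 + 2·17 + 1·45 + 1·31 + 5·40 + 4·61 = 14 + 34 + 45 + 31 + 200 + 244 = 568; overall_A = 568/15 = 37.8667.
Version B weighted sum = 2·5 + 2·16 + 1·53 + 1·44 + 5·45 + 4·73 = 10 + 32 + 53 + 44 + 225 + 292 = 656; overall_B = 656/15 = 43.7333.
Difference = 37.8667 − 43.7333 = -5.8666 ≈ -5.9.

-5.9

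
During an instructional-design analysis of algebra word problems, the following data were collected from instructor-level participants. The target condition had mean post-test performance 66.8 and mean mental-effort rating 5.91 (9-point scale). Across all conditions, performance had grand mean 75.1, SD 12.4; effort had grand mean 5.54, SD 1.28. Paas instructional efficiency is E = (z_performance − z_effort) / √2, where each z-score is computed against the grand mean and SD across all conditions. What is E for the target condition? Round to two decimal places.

z_performance = (66.8 − 75.1) / 12.4 = -8.3000 / 12.4 = -0.6694.
z_effort = (5.91 − 5.54) / 1.28 = 0.3700 / 1.28 = 0.2891.
z_P − z_E = -0.6694 − 0.2891 = -0.9585.
E = -0.9585 / √2 = -0.9585 / 1.41421 = -0.6778 ≈ -0.68.

-0.68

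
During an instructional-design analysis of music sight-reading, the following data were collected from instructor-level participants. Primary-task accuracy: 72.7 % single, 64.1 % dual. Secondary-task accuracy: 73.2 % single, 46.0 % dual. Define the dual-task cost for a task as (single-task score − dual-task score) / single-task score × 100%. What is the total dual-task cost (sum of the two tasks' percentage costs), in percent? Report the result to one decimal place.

49.0

Primary cost = (72.7 − 64.1) / 72.7 × 100% = 11.8294%.
Secondary cost = (73.2 − 46.0) / 73.2 × 100% = 37.1585%.
Total = 11.8294% + 37.1585% = 48.9879% ≈ 49.0%.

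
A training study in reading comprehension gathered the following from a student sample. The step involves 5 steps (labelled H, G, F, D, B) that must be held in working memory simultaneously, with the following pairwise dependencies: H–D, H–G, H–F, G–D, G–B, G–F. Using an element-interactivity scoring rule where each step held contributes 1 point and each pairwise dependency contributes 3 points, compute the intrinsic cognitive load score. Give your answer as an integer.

Count of steps held simultaneously: 5.
Count of pairwise dependencies listed: 6.
Element contribution: 5 × 1 = 5.
Interaction contribution: 6 × 3 = 18.
Intrinsic load = 5 + 18 = 23.

23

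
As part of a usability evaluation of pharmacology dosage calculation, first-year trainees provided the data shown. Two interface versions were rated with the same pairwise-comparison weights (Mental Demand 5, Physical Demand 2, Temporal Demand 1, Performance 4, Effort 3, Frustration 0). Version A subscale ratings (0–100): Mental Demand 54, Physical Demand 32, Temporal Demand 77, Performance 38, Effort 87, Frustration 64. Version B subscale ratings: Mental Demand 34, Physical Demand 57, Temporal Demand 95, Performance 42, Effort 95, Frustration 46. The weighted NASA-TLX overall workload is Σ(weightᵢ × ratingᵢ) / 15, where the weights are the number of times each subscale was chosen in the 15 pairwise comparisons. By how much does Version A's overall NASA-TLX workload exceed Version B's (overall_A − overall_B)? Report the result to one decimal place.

Version A weighted sum = 5·54 + 2·32 + 1·77 + 4·38 + 3·87 + 0·64 = 270 + 64 + 77 + 152 + 261 + 0 = 824; overall_A = 824/15 = 54.9333.
Version B weighted sum = 5·34 + 2·57 + 1·95 + 4·42 + 3·95 + 0·46 = 170 + 114 + 95 + 168 + 285 + 0 = 832; overall_B = 832/15 = 55.4667.
Difference = 54.9333 − 55.4667 = -0.5334 ≈ -0.5.

-0.5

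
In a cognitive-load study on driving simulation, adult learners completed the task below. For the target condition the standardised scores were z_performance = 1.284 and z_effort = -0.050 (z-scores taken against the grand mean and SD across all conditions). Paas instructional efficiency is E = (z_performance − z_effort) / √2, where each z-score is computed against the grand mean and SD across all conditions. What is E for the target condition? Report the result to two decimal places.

z_P − z_E = 1.284 − (-0.050) = 1.3340.
E = 1.3340 / √2 = 1.3340 / 1.41421 = 0.9433 ≈ 0.94.

0.94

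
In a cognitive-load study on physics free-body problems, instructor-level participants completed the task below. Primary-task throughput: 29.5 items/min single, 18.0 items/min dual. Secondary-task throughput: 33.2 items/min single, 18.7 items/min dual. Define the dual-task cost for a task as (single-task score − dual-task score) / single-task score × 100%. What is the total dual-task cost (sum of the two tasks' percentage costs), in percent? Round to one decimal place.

82.7

Primary cost = (29.5 − 18.0) / 29.5 × 100% = 38.9831%.
Secondary cost = (33.2 − 18.7) / 33.2 × 100% = 43.6747%.
Total = 38.9831% + 43.6747% = 82.6578% ≈ 82.7%.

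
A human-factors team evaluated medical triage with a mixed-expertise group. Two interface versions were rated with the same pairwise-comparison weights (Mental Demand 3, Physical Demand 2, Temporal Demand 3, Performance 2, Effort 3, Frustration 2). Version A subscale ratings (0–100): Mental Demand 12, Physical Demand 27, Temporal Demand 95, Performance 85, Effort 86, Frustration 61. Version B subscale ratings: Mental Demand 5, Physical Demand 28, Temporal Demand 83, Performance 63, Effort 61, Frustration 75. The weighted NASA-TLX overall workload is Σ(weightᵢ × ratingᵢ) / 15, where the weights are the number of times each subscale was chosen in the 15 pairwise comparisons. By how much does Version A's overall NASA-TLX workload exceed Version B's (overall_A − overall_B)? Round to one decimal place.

Version A weighted sum = 3·12 + 2·27 + 3·95 + 2·85 + 3·86 + 2·61 = 36 + 54 + 285 + 170 + 258 + 122 = 925; overall_A = 925/15 = 61.6667.
Version B weighted sum = 3·5 + 2·28 + 3·83 + 2·63 + 3·61 + 2·75 = 15 + 56 + 249 + 126 + 183 + 150 = 779; overall_B = 779/15 = 51.9333.
Difference = 61.6667 − 51.9333 = 9.7334 ≈ 9.7.

9.7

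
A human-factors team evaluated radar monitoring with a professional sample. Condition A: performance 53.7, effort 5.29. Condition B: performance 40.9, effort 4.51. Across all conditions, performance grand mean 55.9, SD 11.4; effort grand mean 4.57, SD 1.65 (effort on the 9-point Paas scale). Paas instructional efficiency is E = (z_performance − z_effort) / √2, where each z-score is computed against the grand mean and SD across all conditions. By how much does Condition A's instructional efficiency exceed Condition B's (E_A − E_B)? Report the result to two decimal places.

Condition A: z_P = (53.7 − 55.9)/11.4 = -0.1930; z_E = (5.29 − 4.57)/1.65 = 0.4364; E_A = (-0.1930 − 0.4364)/√2 = -0.4451.
Condition B: z_P = (40.9 − 55.9)/11.4 = -1.3158; z_E = (4.51 − 4.57)/1.65 = -0.0364; E_B = (-1.3158 − (-0.0364))/√2 = -0.9047.
E_A − E_B = -0.4451 − (-0.9047) = 0.4596 ≈ 0.46.

0.46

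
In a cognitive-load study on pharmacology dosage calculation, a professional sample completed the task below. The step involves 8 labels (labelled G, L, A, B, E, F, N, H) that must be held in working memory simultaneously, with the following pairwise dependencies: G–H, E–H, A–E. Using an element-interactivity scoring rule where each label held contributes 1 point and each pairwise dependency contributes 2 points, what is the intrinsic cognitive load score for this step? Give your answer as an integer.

Count of labels held simultaneously: 8.
Count of pairwise dependencies listed: 3.
Element contribution: 8 × 1 = 8.
Interaction contribution: 3 × 2 = 6.
Intrinsic load = 8 + 6 = 14.

14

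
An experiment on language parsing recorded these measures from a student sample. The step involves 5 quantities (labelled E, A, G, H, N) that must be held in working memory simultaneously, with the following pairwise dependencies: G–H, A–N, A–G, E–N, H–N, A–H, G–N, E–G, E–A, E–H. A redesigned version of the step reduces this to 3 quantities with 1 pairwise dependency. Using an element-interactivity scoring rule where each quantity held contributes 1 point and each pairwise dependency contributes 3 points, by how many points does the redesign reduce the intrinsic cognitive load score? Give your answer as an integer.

Original: 5 × 1 + 10 × 3 = 5 + 30 = 35.
Redesigned: 3 × 1 + 1 × 3 = 3 + 3 = 6.
Reduction = 35 − 6 = 29.

29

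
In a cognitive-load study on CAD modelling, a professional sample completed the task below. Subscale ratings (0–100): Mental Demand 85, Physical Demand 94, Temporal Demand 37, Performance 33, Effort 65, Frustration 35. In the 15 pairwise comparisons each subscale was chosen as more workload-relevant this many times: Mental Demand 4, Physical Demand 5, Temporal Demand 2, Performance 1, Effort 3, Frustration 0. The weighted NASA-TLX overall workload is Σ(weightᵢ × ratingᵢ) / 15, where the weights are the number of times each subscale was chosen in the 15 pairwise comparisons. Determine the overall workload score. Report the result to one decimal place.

74.1

The tallies are the weights (they sum to 15).
Weighted sum = 4·85 + 5·94 + 2·37 + 1·33 + 3·65 + 0·35
            = 340 + 470 + 74 + 33 + 195 + 0 = 1112.
Overall workload = 1112 / 15 = 74.1333 ≈ 74.1.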